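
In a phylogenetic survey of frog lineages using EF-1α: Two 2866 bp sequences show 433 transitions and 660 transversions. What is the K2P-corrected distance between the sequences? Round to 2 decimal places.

P = 433/2866 ≈ 0.151082 and Q = 660/2866 ≈ 0.230286.
Under the Kimura two-parameter model, d = −½ ln(1 − 2P − Q) − ¼ ln(1 − 2Q).
1 − 2P − Q = 0.46755, giving −½ ln(0.46755) = 0.380124.
1 − 2Q = 0.539428, giving −¼ ln(0.539428) = 0.154311.
d = 0.380124 + 0.154311 = 0.534435.

0.53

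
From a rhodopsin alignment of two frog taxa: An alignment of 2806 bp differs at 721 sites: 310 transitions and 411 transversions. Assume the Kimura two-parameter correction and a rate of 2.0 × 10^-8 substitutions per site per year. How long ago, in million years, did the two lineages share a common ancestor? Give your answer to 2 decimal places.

P = 310/2806 ≈ 0.110478 and Q = 411/2806 ≈ 0.146472.
Under the Kimura two-parameter model, d = −½ ln(1 − 2P − Q) − ¼ ln(1 − 2Q).
1 − 2P − Q = 0.632572, giving −½ ln(0.632572) = 0.228981.
1 − 2Q = 0.707056, giving −¼ ln(0.707056) = 0.086661.
d = 0.228981 + 0.086661 = 0.315642.
Under a molecular clock d = 2μt, so t = d/(2μ) = 0.315642 / (2 × 2.0 × 10^-8) = 7.89 million years.

7.89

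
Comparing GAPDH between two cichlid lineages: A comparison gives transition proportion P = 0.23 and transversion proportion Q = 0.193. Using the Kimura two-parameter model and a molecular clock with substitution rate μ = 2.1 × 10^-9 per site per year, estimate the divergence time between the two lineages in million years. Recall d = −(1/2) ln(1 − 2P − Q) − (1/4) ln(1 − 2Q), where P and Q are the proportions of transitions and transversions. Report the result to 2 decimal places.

Under the Kimura two-parameter model, d = −½ ln(1 − 2P − Q) − ¼ ln(1 − 2Q).
1 − 2P − Q = 0.347, giving −½ ln(0.347) = 0.529215.
1 − 2Q = 0.614, giving −¼ ln(0.614) = 0.121940.
d = 0.529215 + 0.121940 = 0.651155.
Under a molecular clock d = 2μt, so t = d/(2μ) = 0.651155 / (2 × 2.1 × 10^-9) = 155.04 million years.

155.04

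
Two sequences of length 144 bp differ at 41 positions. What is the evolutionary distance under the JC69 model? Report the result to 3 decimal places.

0.358

p = 41/144 ≈ 0.284722.
d = −(3/4) ln(1 − 4p/3) = −0.75 ln(1 − 0.379629) = −0.75 ln(0.620371)
  = −0.75 × (-0.477438) = 0.358079 substitutions/site.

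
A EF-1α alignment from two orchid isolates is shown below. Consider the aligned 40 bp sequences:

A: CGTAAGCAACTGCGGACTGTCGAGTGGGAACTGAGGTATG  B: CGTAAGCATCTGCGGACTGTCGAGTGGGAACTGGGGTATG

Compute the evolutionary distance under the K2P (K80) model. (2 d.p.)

0.05

Of 40 sites, 1 differences are transitions and 1 are transversions, so P = 1/40 = 0.025 and Q = 1/40 = 0.025.
Under the Kimura two-parameter model, d = −½ ln(1 − 2P − Q) − ¼ ln(1 − 2Q).
1 − 2P − Q = 0.925, giving −½ ln(0.925) = 0.038981.
1 − 2Q = 0.95, giving −¼ ln(0.95) = 0.012823.
d = 0.038981 + 0.012823 = 0.051804.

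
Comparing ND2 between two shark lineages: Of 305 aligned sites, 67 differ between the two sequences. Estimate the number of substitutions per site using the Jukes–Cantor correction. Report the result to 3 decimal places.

0.260

p = 67/305 ≈ 0.219672.
d = −(3/4) ln(1 − 4p/3) = −0.75 ln(1 − 0.292896) = −0.75 ln(0.707104)
  = −0.75 × (-0.346578) = 0.259934 substitutions/site.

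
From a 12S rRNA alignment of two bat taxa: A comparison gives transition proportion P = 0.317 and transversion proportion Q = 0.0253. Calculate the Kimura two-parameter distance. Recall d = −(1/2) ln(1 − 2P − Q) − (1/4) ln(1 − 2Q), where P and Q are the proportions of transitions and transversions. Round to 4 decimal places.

0.5514

Under the Kimura two-parameter model, d = −½ ln(1 − 2P − Q) − ¼ ln(1 − 2Q).
1 − 2P − Q = 0.3407, giving −½ ln(0.3407) = 0.538376.
1 − 2Q = 0.9494, giving −¼ ln(0.9494) = 0.012981.
d = 0.538376 + 0.012981 = 0.551357.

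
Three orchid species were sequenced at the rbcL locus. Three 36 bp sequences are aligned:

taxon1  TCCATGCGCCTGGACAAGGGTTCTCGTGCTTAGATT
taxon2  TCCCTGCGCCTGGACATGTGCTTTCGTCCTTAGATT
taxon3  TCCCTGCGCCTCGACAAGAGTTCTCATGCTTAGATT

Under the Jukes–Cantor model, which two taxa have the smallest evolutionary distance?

taxon1 and taxon3

taxon1–taxon2: 6/36 differ, p = 0.167, d = 0.188.
taxon1–taxon3: 4/36 differ, p = 0.111, d = 0.120.
taxon2–taxon3: 7/36 differ, p = 0.194, d = 0.225.
The smallest distance is between taxon1 and taxon3.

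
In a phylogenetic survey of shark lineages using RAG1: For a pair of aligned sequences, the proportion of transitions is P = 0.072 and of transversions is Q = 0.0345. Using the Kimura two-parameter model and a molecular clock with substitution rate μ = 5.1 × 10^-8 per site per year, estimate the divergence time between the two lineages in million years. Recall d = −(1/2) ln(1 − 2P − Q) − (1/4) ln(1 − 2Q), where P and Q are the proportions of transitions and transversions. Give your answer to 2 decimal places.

1.14

Under the Kimura two-parameter model, d = −½ ln(1 − 2P − Q) − ¼ ln(1 − 2Q).
1 − 2P − Q = 0.8215, giving −½ ln(0.8215) = 0.098312.
1 − 2Q = 0.931, giving −¼ ln(0.931) = 0.017874.
d = 0.098312 + 0.017874 = 0.116186.
Under a molecular clock d = 2μt, so t = d/(2μ) = 0.116186 / (2 × 5.1 × 10^-8) = 1.14 million years.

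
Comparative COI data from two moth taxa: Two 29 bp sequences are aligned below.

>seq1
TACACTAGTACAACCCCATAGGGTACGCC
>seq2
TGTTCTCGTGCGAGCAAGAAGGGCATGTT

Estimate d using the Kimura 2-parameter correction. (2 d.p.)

Of 29 sites, 9 differences are transitions and 6 are transversions, so P = 9/29 ≈ 0.310345 and Q = 6/29 ≈ 0.206897.
Under the Kimura two-parameter model, d = −½ ln(1 − 2P − Q) − ¼ ln(1 − 2Q).
1 − 2P − Q = 0.172413, giving −½ ln(0.172413) = 0.878931.
1 − 2Q = 0.586206, giving −¼ ln(0.586206) = 0.133521.
d = 0.878931 + 0.133521 = 1.012452.

1.01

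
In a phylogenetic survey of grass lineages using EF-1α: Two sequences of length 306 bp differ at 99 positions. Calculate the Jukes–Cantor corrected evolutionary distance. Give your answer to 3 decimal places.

0.423

p = 99/306 ≈ 0.323529.
d = −(3/4) ln(1 − 4p/3) = −0.75 ln(1 − 0.431372) = −0.75 ln(0.568628)
  = −0.75 × (-0.564529) = 0.423397 substitutions/site.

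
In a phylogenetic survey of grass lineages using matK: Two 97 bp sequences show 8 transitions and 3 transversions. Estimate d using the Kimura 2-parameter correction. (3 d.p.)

0.125

P = 8/97 ≈ 0.082474 and Q = 3/97 ≈ 0.030928.
Under the Kimura two-parameter model, d = −½ ln(1 − 2P − Q) − ¼ ln(1 − 2Q).
1 − 2P − Q = 0.804124, giving −½ ln(0.804124) = 0.109001.
1 − 2Q = 0.938144, giving −¼ ln(0.938144) = 0.015963.
d = 0.109001 + 0.015963 = 0.124964.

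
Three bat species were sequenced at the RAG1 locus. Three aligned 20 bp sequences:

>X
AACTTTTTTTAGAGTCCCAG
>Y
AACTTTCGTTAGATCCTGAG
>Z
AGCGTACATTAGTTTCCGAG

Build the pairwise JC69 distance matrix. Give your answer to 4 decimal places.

X–Y: 6/20 sites differ → p = 0.3, d = −0.75 ln(1 − 0.4) = 0.383119 ≈ 0.3831.
X–Z: 8/20 sites differ → p = 0.4, d = −0.75 ln(1 − 0.533333) = 0.571605 ≈ 0.5716.
Y–Z: 7/20 sites differ → p = 0.35, d = −0.75 ln(1 − 0.466667) = 0.471457 ≈ 0.4715.

d(X,Y) = 0.3831, d(X,Z) = 0.5716, d(Y,Z) = 0.4715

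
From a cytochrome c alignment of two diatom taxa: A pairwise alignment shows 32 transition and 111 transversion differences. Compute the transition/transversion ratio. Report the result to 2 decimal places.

0.29

R = 32/111 = 0.288288… ≈ 0.29 (to 2 d.p.).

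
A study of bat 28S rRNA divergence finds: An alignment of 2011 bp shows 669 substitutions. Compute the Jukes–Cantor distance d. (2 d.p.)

0.44

p = 669/2011 ≈ 0.33267.
d = −(3/4) ln(1 − 4p/3) = −0.75 ln(1 − 0.44356) = −0.75 ln(0.55644)
  = −0.75 × (-0.586196) = 0.439647 substitutions/site.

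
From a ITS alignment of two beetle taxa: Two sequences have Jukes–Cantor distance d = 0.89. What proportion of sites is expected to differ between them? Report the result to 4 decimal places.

p = (3/4)(1 − e^(−4d/3)) = 0.75 × (1 − e^(-1.186667)) = 0.75 × (1 − 0.305237) = 0.521072.

0.5211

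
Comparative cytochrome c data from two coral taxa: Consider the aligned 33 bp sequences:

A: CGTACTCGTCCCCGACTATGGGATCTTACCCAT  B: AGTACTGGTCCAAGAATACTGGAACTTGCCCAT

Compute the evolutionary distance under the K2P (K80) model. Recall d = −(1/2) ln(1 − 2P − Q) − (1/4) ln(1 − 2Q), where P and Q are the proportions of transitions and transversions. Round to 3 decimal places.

Of 33 sites, 2 differences are transitions and 7 are transversions, so P = 2/33 ≈ 0.060606 and Q = 7/33 ≈ 0.212121.
Under the Kimura two-parameter model, d = −½ ln(1 − 2P − Q) − ¼ ln(1 − 2Q).
1 − 2P − Q = 0.666667, giving −½ ln(0.666667) = 0.202732.
1 − 2Q = 0.575758, giving −¼ ln(0.575758) = 0.138017.
d = 0.202732 + 0.138017 = 0.340749.

0.341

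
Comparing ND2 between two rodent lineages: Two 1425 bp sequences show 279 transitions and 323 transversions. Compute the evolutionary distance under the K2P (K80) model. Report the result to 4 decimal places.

P = 279/1425 ≈ 0.195789 and Q = 323/1425 ≈ 0.226667.
Under the Kimura two-parameter model, d = −½ ln(1 − 2P − Q) − ¼ ln(1 − 2Q).
1 − 2P − Q = 0.381755, giving −½ ln(0.381755) = 0.481488.
1 − 2Q = 0.546666, giving −¼ ln(0.546666) = 0.150979.
d = 0.481488 + 0.150979 = 0.632467.

0.6325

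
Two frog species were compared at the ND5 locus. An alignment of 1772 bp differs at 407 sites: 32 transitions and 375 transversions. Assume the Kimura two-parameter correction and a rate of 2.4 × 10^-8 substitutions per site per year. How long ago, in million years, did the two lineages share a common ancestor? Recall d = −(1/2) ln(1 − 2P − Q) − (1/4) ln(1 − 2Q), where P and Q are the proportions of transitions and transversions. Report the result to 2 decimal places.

5.83

P = 32/1772 ≈ 0.018059 and Q = 375/1772 ≈ 0.211625.
Under the Kimura two-parameter model, d = −½ ln(1 − 2P − Q) − ¼ ln(1 − 2Q).
1 − 2P − Q = 0.752257, giving −½ ln(0.752257) = 0.142339.
1 − 2Q = 0.57675, giving −¼ ln(0.57675) = 0.137587.
d = 0.142339 + 0.137587 = 0.279926.
Under a molecular clock d = 2μt, so t = d/(2μ) = 0.279926 / (2 × 2.4 × 10^-8) = 5.83 million years.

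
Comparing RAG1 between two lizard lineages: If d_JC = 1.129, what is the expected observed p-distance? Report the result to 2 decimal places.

p = (3/4)(1 − e^(−4d/3)) = 0.75 × (1 − e^(-1.505333)) = 0.75 × (1 − 0.221943) = 0.583543.

0.58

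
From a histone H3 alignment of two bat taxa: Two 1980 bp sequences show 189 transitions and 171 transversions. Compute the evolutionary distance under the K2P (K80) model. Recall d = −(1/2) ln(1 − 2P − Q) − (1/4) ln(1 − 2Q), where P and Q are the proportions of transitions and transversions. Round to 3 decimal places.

P = 189/1980 ≈ 0.095455 and Q = 171/1980 ≈ 0.086364.
Under the Kimura two-parameter model, d = −½ ln(1 − 2P − Q) − ¼ ln(1 − 2Q).
1 − 2P − Q = 0.722726, giving −½ ln(0.722726) = 0.162363.
1 − 2Q = 0.827272, giving −¼ ln(0.827272) = 0.047405.
d = 0.162363 + 0.047405 = 0.209768.

0.210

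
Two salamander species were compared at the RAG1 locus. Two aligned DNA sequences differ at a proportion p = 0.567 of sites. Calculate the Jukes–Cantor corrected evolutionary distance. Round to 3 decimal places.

d = −(3/4) ln(1 − 4p/3) = −0.75 ln(1 − 0.756) = −0.75 ln(0.244)
  = −0.75 × (-1.410587) = 1.057940 substitutions/site.

1.058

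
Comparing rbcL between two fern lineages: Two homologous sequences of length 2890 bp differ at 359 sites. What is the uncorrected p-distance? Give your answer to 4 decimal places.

0.1242

p = 359/2890 = 0.124221… ≈ 0.1242 (to 4 d.p.).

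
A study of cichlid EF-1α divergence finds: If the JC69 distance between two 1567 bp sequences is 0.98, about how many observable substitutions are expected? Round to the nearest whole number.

Invert JC69: p = (3/4)(1 − e^(−4d/3)) = 0.75 × (1 − e^(-1.306667)) = 0.75 × (1 − 0.270721) = 0.546959.
Expected differing sites = pL ≈ 0.546959 × 1567 = 857.084753 ≈ 857.

857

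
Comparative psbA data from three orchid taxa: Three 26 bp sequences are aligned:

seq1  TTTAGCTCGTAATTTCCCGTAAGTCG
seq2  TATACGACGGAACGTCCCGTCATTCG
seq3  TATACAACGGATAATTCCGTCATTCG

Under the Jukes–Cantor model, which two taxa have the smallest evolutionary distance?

seq2 and seq3

seq1–seq2: 9/26 differ, p = 0.346, d = 0.464.
seq1–seq3: 11/26 differ, p = 0.423, d = 0.623.
seq2–seq3: 5/26 differ, p = 0.192, d = 0.222.
The smallest distance is between seq2 and seq3.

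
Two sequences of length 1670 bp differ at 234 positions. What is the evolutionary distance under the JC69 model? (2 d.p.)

p = 234/1670 ≈ 0.14012.
d = −(3/4) ln(1 − 4p/3) = −0.75 ln(1 − 0.186827) = −0.75 ln(0.813173)
  = −0.75 × (-0.206811) = 0.155108 substitutions/site.

0.16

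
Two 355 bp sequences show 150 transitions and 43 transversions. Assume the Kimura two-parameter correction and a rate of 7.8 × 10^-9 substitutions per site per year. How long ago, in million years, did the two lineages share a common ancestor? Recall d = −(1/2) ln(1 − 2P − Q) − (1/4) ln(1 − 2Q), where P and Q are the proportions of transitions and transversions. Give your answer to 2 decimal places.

113.01

P = 150/355 ≈ 0.422535 and Q = 43/355 ≈ 0.121127.
Under the Kimura two-parameter model, d = −½ ln(1 − 2P − Q) − ¼ ln(1 − 2Q).
1 − 2P − Q = 0.033803, giving −½ ln(0.033803) = 1.693603.
1 − 2Q = 0.757746, giving −¼ ln(0.757746) = 0.069352.
d = 1.693603 + 0.069352 = 1.762955.
Under a molecular clock d = 2μt, so t = d/(2μ) = 1.762955 / (2 × 7.8 × 10^-9) = 113.01 million years.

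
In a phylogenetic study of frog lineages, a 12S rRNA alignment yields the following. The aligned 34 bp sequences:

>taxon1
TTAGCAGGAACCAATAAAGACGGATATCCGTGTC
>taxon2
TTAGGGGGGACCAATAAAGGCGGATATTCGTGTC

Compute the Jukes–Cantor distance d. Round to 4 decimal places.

The sequences differ at 5 of 34 sites (5, 6, 9, 20, 28), so p = 5/34 ≈ 0.147059.
d = −(3/4) ln(1 − 4p/3) = −0.75 ln(1 − 0.196079) = −0.75 ln(0.803921)
  = −0.75 × (-0.218254) = 0.163691 substitutions/site.

0.1637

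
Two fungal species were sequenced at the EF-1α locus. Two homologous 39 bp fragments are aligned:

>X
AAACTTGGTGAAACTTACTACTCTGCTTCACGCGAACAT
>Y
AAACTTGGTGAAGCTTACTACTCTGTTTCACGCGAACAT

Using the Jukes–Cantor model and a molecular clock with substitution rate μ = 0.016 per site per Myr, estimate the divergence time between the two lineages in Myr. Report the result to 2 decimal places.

The sequences differ at 2 of 39 sites (13, 26), so p = 2/39 ≈ 0.051282.
d = −(3/4) ln(1 − 4p/3) = −0.75 ln(1 − 0.068376) = −0.75 ln(0.931624)
  = −0.75 × (-0.070826) = 0.053120 substitutions/site.
Under a molecular clock d = 2μt, so t = d/(2μ) = 0.053120 / (2 × 0.016) = 1.66 Myr.

1.66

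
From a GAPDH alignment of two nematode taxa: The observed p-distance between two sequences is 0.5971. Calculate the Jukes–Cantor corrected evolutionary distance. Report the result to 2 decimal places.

d = −(3/4) ln(1 − 4p/3) = −0.75 ln(1 − 0.796133) = −0.75 ln(0.203867)
  = −0.75 × (-1.590287) = 1.192715 substitutions/site.

1.19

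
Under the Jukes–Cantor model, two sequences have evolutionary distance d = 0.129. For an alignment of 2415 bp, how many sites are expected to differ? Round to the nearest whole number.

286

Invert JC69: p = (3/4)(1 − e^(−4d/3)) = 0.75 × (1 − e^(-0.172)) = 0.75 × (1 − 0.841979) = 0.118516.
Expected differing sites = pL ≈ 0.118516 × 2415 = 286.21614 ≈ 286.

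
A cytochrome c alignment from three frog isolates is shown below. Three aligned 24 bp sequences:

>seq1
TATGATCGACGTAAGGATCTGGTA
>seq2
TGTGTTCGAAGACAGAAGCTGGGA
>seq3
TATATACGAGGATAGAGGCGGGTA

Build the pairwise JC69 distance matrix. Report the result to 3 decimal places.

d(seq1,seq2) = 0.441, d(seq1,seq3) = 0.608, d(seq2,seq3) = 0.441

seq1–seq2: 8/24 sites differ → p ≈ 0.333333, d = −0.75 ln(1 − 0.444444) = 0.440839 ≈ 0.441.
seq1–seq3: 10/24 sites differ → p ≈ 0.416667, d = −0.75 ln(1 − 0.555556) = 0.608198 ≈ 0.608.
seq2–seq3: 8/24 sites differ → p ≈ 0.333333, d = −0.75 ln(1 − 0.444444) = 0.440839 ≈ 0.441.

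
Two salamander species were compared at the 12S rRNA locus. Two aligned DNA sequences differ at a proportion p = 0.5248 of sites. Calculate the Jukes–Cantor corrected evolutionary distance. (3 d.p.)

0.902

d = −(3/4) ln(1 − 4p/3) = −0.75 ln(1 − 0.699733) = −0.75 ln(0.300267)
  = −0.75 × (-1.203083) = 0.902312 substitutions/site.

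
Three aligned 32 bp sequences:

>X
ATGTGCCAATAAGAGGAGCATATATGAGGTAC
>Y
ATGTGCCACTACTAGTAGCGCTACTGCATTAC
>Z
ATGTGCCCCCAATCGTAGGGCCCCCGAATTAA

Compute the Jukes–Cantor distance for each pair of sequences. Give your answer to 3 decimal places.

d(X,Y) = 0.520, d(X,Z) = 0.824, d(Y,Z) = 0.404

X–Y: 12/32 sites differ → p = 0.375, d = −0.75 ln(1 − 0.5) = 0.519860 ≈ 0.520.
X–Z: 16/32 sites differ → p = 0.5, d = −0.75 ln(1 − 0.666667) = 0.823960 ≈ 0.824.
Y–Z: 10/32 sites differ → p = 0.3125, d = −0.75 ln(1 − 0.416667) = 0.404248 ≈ 0.404.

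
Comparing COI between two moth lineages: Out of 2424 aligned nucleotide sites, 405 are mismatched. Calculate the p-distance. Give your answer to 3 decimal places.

0.167

p = 405/2424 = 0.167079… ≈ 0.167 (to 3 d.p.).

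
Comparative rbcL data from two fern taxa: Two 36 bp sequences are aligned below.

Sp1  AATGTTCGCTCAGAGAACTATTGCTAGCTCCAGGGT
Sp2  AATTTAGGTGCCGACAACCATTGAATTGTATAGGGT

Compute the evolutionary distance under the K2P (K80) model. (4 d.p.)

Of 36 sites, 3 differences are transitions and 12 are transversions, so P = 3/36 ≈ 0.083333 and Q = 12/36 ≈ 0.333333.
Under the Kimura two-parameter model, d = −½ ln(1 − 2P − Q) − ¼ ln(1 − 2Q).
1 − 2P − Q = 0.500001, giving −½ ln(0.500001) = 0.346573.
1 − 2Q = 0.333334, giving −¼ ln(0.333334) = 0.274653.
d = 0.346573 + 0.274653 = 0.621226.

0.6212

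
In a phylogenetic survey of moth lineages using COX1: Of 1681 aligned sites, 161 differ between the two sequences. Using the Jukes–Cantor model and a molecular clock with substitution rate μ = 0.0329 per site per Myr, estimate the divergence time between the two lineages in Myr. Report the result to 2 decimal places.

p = 161/1681 ≈ 0.095776.
d = −(3/4) ln(1 − 4p/3) = −0.75 ln(1 − 0.127701) = −0.75 ln(0.872299)
  = −0.75 × (-0.136623) = 0.102467 substitutions/site.
Under a molecular clock d = 2μt, so t = d/(2μ) = 0.102467 / (2 × 0.0329) = 1.56 Myr.

1.56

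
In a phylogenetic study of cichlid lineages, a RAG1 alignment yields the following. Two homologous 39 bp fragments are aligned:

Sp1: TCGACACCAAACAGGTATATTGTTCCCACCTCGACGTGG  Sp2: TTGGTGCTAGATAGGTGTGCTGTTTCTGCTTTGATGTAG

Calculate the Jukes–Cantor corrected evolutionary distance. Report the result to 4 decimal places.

0.6528

The sequences differ at 17 of 39 sites, so p = 17/39 ≈ 0.435897.
d = −(3/4) ln(1 − 4p/3) = −0.75 ln(1 − 0.581196) = −0.75 ln(0.418804)
  = −0.75 × (-0.870352) = 0.652764 substitutions/site.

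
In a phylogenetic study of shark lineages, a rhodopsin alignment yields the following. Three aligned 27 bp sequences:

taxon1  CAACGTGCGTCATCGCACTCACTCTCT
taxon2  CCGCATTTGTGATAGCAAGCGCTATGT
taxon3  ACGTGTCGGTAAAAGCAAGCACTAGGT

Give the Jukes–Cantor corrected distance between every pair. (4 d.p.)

taxon1–taxon2: 12/27 sites differ → p ≈ 0.444444, d = −0.75 ln(1 − 0.592592) = 0.673455 ≈ 0.6735.
taxon1–taxon3: 14/27 sites differ → p ≈ 0.518519, d = −0.75 ln(1 − 0.691359) = 0.881682 ≈ 0.8817.
taxon2–taxon3: 9/27 sites differ → p ≈ 0.333333, d = −0.75 ln(1 − 0.444444) = 0.440839 ≈ 0.4408.

d(taxon1,taxon2) = 0.6735, d(taxon1,taxon3) = 0.8817, d(taxon2,taxon3) = 0.4408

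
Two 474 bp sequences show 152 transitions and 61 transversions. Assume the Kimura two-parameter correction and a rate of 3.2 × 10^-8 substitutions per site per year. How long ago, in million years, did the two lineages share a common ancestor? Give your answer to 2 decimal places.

P = 152/474 ≈ 0.320675 and Q = 61/474 ≈ 0.128692.
Under the Kimura two-parameter model, d = −½ ln(1 − 2P − Q) − ¼ ln(1 − 2Q).
1 − 2P − Q = 0.229958, giving −½ ln(0.229958) = 0.734929.
1 − 2Q = 0.742616, giving −¼ ln(0.742616) = 0.074394.
d = 0.734929 + 0.074394 = 0.809323.
Under a molecular clock d = 2μt, so t = d/(2μ) = 0.809323 / (2 × 3.2 × 10^-8) = 12.65 million years.

12.65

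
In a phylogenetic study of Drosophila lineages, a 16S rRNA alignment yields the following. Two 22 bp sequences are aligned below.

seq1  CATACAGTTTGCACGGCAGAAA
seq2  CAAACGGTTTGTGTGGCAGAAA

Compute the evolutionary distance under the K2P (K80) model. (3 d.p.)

Of 22 sites, 4 differences are transitions and 1 are transversions, so P = 4/22 ≈ 0.181818 and Q = 1/22 ≈ 0.045455.
Under the Kimura two-parameter model, d = −½ ln(1 − 2P − Q) − ¼ ln(1 − 2Q).
1 − 2P − Q = 0.590909, giving −½ ln(0.590909) = 0.263047.
1 − 2Q = 0.90909, giving −¼ ln(0.90909) = 0.023828.
d = 0.263047 + 0.023828 = 0.286875.

0.287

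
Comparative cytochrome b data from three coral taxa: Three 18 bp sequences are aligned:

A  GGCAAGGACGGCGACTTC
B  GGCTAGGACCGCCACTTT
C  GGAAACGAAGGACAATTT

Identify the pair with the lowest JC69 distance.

A–B: 4/18 differ, p = 0.222, d = 0.264.
A–C: 7/18 differ, p = 0.389, d = 0.548.
B–C: 7/18 differ, p = 0.389, d = 0.548.
The smallest distance is between A and B.

A and B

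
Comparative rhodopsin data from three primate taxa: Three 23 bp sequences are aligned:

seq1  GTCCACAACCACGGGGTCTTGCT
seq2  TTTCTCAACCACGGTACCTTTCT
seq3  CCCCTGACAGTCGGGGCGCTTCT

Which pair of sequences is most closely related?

seq1 and seq2

seq1–seq2: 7/23 differ, p = 0.304, d = 0.390.
seq1–seq3: 12/23 differ, p = 0.522, d = 0.892.
seq2–seq3: 12/23 differ, p = 0.522, d = 0.892.
The smallest distance is between seq1 and seq2.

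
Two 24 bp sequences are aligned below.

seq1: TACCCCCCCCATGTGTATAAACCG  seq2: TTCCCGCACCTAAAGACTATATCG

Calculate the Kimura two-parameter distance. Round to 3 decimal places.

Of 24 sites, 2 differences are transitions and 9 are transversions, so P = 2/24 ≈ 0.083333 and Q = 9/24 = 0.375.
Under the Kimura two-parameter model, d = −½ ln(1 − 2P − Q) − ¼ ln(1 − 2Q).
1 − 2P − Q = 0.458334, giving −½ ln(0.458334) = 0.390079.
1 − 2Q = 0.25, giving −¼ ln(0.25) = 0.346574.
d = 0.390079 + 0.346574 = 0.736653.

0.737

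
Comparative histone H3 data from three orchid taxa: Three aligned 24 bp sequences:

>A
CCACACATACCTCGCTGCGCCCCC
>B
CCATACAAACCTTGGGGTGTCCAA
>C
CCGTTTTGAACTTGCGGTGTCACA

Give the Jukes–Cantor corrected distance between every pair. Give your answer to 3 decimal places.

A–B: 9/24 sites differ → p = 0.375, d = −0.75 ln(1 − 0.5) = 0.519860 ≈ 0.520.
A–C: 13/24 sites differ → p ≈ 0.541667, d = −0.75 ln(1 − 0.722223) = 0.960702 ≈ 0.961.
B–C: 9/24 sites differ → p = 0.375, d = −0.75 ln(1 − 0.5) = 0.519860 ≈ 0.520.

d(A,B) = 0.520, d(A,C) = 0.961, d(B,C) = 0.520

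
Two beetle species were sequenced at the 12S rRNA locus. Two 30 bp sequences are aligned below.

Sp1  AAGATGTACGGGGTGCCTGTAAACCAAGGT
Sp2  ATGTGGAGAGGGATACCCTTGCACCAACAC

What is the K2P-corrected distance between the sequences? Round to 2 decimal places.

Of 30 sites, 7 differences are transitions and 8 are transversions, so P = 7/30 ≈ 0.233333 and Q = 8/30 ≈ 0.266667.
Under the Kimura two-parameter model, d = −½ ln(1 − 2P − Q) − ¼ ln(1 − 2Q).
1 − 2P − Q = 0.266667, giving −½ ln(0.266667) = 0.660877.
1 − 2Q = 0.466666, giving −¼ ln(0.466666) = 0.190535.
d = 0.660877 + 0.190535 = 0.851412.

0.85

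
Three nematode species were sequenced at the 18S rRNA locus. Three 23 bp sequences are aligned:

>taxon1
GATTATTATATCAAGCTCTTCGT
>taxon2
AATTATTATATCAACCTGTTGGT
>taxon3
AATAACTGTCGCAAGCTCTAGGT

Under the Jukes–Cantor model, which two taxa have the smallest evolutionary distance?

taxon1 and taxon2

taxon1–taxon2: 4/23 differ, p = 0.174, d = 0.198.
taxon1–taxon3: 8/23 differ, p = 0.348, d = 0.467.
taxon2–taxon3: 8/23 differ, p = 0.348, d = 0.467.
The smallest distance is between taxon1 and taxon2.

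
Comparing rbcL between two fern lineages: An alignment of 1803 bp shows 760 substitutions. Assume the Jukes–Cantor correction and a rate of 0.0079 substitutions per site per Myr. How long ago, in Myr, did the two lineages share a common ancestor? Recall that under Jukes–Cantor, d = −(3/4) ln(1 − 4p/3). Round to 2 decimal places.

39.19

p = 760/1803 ≈ 0.42152.
d = −(3/4) ln(1 − 4p/3) = −0.75 ln(1 − 0.562027) = −0.75 ln(0.437973)
  = −0.75 × (-0.825598) = 0.619199 substitutions/site.
Under a molecular clock d = 2μt, so t = d/(2μ) = 0.619199 / (2 × 0.0079) = 39.19 Myr.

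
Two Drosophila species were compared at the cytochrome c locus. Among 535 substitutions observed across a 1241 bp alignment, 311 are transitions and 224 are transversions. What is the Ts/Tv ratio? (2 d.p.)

R = 311/224 = 1.388392… ≈ 1.39 (to 2 d.p.).

1.39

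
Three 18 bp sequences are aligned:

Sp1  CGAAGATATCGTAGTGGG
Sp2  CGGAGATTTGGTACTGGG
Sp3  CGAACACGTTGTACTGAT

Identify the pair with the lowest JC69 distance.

Sp1 and Sp2

Sp1–Sp2: 4/18 differ, p = 0.222, d = 0.264.
Sp1–Sp3: 7/18 differ, p = 0.389, d = 0.548.
Sp2–Sp3: 7/18 differ, p = 0.389, d = 0.548.
The smallest distance is between Sp1 and Sp2.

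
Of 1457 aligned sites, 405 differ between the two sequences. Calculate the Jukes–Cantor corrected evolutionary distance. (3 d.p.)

p = 405/1457 ≈ 0.277968.
d = −(3/4) ln(1 − 4p/3) = −0.75 ln(1 − 0.370624) = −0.75 ln(0.629376)
  = −0.75 × (-0.463026) = 0.347270 substitutions/site.

0.347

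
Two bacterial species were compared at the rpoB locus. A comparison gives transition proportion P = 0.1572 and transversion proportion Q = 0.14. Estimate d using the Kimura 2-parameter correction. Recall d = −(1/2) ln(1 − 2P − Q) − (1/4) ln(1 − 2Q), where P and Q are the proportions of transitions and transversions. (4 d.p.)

Under the Kimura two-parameter model, d = −½ ln(1 − 2P − Q) − ¼ ln(1 − 2Q).
1 − 2P − Q = 0.5456, giving −½ ln(0.5456) = 0.302935.
1 − 2Q = 0.72, giving −¼ ln(0.72) = 0.082126.
d = 0.302935 + 0.082126 = 0.385061.

0.3851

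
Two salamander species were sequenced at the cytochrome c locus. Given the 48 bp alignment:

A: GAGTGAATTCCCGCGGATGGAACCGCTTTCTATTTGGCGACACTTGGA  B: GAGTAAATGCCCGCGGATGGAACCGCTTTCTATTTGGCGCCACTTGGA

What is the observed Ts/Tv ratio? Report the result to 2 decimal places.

0.50

Transitions are A↔G and C↔T; transversions are all other mismatches.
Transitions: 1. Transversions: 2.
R = 1/2 = 0.50.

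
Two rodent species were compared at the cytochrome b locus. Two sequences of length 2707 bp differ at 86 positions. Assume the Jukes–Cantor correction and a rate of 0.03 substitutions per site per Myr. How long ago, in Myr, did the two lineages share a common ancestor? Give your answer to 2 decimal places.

p = 86/2707 ≈ 0.031769.
d = −(3/4) ln(1 − 4p/3) = −0.75 ln(1 − 0.042359) = −0.75 ln(0.957641)
  = −0.75 × (-0.043282) = 0.032462 substitutions/site.
Under a molecular clock d = 2μt, so t = d/(2μ) = 0.032462 / (2 × 0.03) = 0.54 Myr.

0.54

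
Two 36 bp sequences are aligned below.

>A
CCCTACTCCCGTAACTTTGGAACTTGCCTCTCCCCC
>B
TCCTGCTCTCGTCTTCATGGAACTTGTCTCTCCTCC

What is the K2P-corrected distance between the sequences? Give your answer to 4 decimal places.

Of 36 sites, 7 differences are transitions and 3 are transversions, so P = 7/36 ≈ 0.194444 and Q = 3/36 ≈ 0.083333.
Under the Kimura two-parameter model, d = −½ ln(1 − 2P − Q) − ¼ ln(1 − 2Q).
1 − 2P − Q = 0.527779, giving −½ ln(0.527779) = 0.319539.
1 − 2Q = 0.833334, giving −¼ ln(0.833334) = 0.045580.
d = 0.319539 + 0.045580 = 0.365119.

0.3651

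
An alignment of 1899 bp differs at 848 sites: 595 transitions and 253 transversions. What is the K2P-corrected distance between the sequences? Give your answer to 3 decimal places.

0.791

P = 595/1899 ≈ 0.313323 and Q = 253/1899 ≈ 0.133228.
Under the Kimura two-parameter model, d = −½ ln(1 − 2P − Q) − ¼ ln(1 − 2Q).
1 − 2P − Q = 0.240126, giving −½ ln(0.240126) = 0.713296.
1 − 2Q = 0.733544, giving −¼ ln(0.733544) = 0.077467.
d = 0.713296 + 0.077467 = 0.790763.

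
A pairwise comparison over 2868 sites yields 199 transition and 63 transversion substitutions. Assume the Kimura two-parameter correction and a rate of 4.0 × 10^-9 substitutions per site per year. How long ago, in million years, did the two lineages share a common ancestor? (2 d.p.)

12.36

P = 199/2868 ≈ 0.069386 and Q = 63/2868 ≈ 0.021967.
Under the Kimura two-parameter model, d = −½ ln(1 − 2P − Q) − ¼ ln(1 − 2Q).
1 − 2P − Q = 0.839261, giving −½ ln(0.839261) = 0.087617.
1 − 2Q = 0.956066, giving −¼ ln(0.956066) = 0.011232.
d = 0.087617 + 0.011232 = 0.098849.
Under a molecular clock d = 2μt, so t = d/(2μ) = 0.098849 / (2 × 4.0 × 10^-9) = 12.36 million years.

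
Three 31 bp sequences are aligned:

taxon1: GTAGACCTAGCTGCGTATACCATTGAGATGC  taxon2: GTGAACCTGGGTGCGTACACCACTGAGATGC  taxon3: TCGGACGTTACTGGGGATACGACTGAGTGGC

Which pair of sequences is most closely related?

taxon1–taxon2: 6/31 differ, p = 0.194, d = 0.224.
taxon1–taxon3: 12/31 differ, p = 0.387, d = 0.544.
taxon2–taxon3: 13/31 differ, p = 0.419, d = 0.614.
The smallest distance is between taxon1 and taxon2.

taxon1 and taxon2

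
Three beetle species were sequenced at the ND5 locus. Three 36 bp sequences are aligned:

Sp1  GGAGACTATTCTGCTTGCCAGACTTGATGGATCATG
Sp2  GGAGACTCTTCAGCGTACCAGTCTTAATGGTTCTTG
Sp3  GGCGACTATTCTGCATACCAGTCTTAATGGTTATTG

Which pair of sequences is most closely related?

Sp2 and Sp3

Sp1–Sp2: 8/36 differ, p = 0.222, d = 0.264.
Sp1–Sp3: 8/36 differ, p = 0.222, d = 0.264.
Sp2–Sp3: 5/36 differ, p = 0.139, d = 0.154.
The smallest distance is between Sp2 and Sp3.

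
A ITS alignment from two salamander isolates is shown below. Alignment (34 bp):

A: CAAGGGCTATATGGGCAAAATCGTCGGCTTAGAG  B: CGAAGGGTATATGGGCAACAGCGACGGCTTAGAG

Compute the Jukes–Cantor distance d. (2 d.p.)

The sequences differ at 6 of 34 sites (2, 4, 7, 19, 21, 24), so p = 6/34 ≈ 0.176471.
d = −(3/4) ln(1 − 4p/3) = −0.75 ln(1 − 0.235295) = −0.75 ln(0.764705)
  = −0.75 × (-0.268265) = 0.201199 substitutions/site.

0.20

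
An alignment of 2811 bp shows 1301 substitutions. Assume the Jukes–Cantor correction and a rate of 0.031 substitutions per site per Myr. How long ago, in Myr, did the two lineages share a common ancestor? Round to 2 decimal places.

11.61

p = 1301/2811 ≈ 0.462825.
d = −(3/4) ln(1 − 4p/3) = −0.75 ln(1 − 0.6171) = −0.75 ln(0.3829)
  = −0.75 × (-0.959981) = 0.719986 substitutions/site.
Under a molecular clock d = 2μt, so t = d/(2μ) = 0.719986 / (2 × 0.031) = 11.61 Myr.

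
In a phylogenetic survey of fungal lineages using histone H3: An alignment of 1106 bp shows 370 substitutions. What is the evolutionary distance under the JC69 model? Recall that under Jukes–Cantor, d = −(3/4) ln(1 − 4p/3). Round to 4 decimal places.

0.4430

p = 370/1106 ≈ 0.334539.
d = −(3/4) ln(1 − 4p/3) = −0.75 ln(1 − 0.446052) = −0.75 ln(0.553948)
  = −0.75 × (-0.590684) = 0.443013 substitutions/site.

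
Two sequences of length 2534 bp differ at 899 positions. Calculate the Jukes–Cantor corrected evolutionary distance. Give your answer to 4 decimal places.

p = 899/2534 ≈ 0.354775.
d = −(3/4) ln(1 − 4p/3) = −0.75 ln(1 − 0.473033) = −0.75 ln(0.526967)
  = −0.75 × (-0.640617) = 0.480463 substitutions/site.

0.4805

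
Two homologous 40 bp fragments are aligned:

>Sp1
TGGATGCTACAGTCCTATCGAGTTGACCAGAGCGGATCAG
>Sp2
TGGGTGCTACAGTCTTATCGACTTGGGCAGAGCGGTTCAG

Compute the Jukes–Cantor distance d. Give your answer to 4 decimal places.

0.1674

The sequences differ at 6 of 40 sites (4, 15, 22, 26, 27, 36), so p = 6/40 = 0.15.
d = −(3/4) ln(1 − 4p/3) = −0.75 ln(1 − 0.2) = −0.75 ln(0.8)
  = −0.75 × (-0.223144) = 0.167358 substitutions/site.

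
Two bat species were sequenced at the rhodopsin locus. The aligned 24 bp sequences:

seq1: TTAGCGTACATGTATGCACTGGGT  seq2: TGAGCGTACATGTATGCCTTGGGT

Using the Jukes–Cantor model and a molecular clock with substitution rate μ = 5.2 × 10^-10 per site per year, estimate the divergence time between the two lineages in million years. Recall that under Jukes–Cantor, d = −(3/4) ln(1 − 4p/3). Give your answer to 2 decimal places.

The sequences differ at 3 of 24 sites (2, 18, 19), so p = 3/24 = 0.125.
d = −(3/4) ln(1 − 4p/3) = −0.75 ln(1 − 0.166667) = −0.75 ln(0.833333)
  = −0.75 × (-0.182322) = 0.136742 substitutions/site.
Under a molecular clock d = 2μt, so t = d/(2μ) = 0.136742 / (2 × 5.2 × 10^-10) = 131.48 million years.

131.48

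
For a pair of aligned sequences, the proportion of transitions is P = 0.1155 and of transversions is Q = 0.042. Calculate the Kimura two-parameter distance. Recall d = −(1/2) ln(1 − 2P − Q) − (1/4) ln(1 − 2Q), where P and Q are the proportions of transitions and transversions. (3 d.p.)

0.181

Under the Kimura two-parameter model, d = −½ ln(1 − 2P − Q) − ¼ ln(1 − 2Q).
1 − 2P − Q = 0.727, giving −½ ln(0.727) = 0.159414.
1 − 2Q = 0.916, giving −¼ ln(0.916) = 0.021935.
d = 0.159414 + 0.021935 = 0.181349.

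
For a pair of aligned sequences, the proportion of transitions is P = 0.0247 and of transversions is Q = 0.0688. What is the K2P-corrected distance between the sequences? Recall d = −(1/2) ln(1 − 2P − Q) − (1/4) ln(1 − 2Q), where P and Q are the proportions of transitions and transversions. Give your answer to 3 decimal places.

0.100

Under the Kimura two-parameter model, d = −½ ln(1 − 2P − Q) − ¼ ln(1 − 2Q).
1 − 2P − Q = 0.8818, giving −½ ln(0.8818) = 0.062895.
1 − 2Q = 0.8624, giving −¼ ln(0.8624) = 0.037009.
d = 0.062895 + 0.037009 = 0.099904.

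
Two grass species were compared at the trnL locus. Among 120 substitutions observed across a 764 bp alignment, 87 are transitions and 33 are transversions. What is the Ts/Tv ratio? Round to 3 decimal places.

2.636

R = 87/33 = 2.636363… ≈ 2.636 (to 3 d.p.).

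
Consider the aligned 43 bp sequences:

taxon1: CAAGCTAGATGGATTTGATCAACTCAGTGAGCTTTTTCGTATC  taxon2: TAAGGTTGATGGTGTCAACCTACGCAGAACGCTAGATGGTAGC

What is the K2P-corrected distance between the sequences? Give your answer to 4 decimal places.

Of 43 sites, 5 differences are transitions and 13 are transversions, so P = 5/43 ≈ 0.116279 and Q = 13/43 ≈ 0.302326.
Under the Kimura two-parameter model, d = −½ ln(1 − 2P − Q) − ¼ ln(1 − 2Q).
1 − 2P − Q = 0.465116, giving −½ ln(0.465116) = 0.382734.
1 − 2Q = 0.395348, giving −¼ ln(0.395348) = 0.231997.
d = 0.382734 + 0.231997 = 0.614731.

0.6147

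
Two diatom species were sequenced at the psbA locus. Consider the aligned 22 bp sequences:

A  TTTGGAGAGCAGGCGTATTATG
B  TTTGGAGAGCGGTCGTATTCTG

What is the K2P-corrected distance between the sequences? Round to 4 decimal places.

Of 22 sites, 1 differences are transitions and 2 are transversions, so P = 1/22 ≈ 0.045455 and Q = 2/22 ≈ 0.090909.
Under the Kimura two-parameter model, d = −½ ln(1 − 2P − Q) − ¼ ln(1 − 2Q).
1 − 2P − Q = 0.818181, giving −½ ln(0.818181) = 0.100336.
1 − 2Q = 0.818182, giving −¼ ln(0.818182) = 0.050168.
d = 0.100336 + 0.050168 = 0.150504.

0.1505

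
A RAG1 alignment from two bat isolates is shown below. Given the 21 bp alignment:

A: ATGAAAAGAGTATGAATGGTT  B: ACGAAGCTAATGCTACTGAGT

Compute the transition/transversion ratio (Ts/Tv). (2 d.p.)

Transitions are A↔G and C↔T; transversions are all other mismatches.
Transitions: 6. Transversions: 5.
R = 6/5 = 1.20.

1.20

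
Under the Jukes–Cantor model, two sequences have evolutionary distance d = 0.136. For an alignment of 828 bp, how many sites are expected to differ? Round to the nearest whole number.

103

Invert JC69: p = (3/4)(1 − e^(−4d/3)) = 0.75 × (1 − e^(-0.181333)) = 0.75 × (1 − 0.834158) = 0.124382.
Expected differing sites = pL ≈ 0.124382 × 828 = 102.988296 ≈ 103.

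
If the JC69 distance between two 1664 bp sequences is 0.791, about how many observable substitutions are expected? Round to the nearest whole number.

813

Invert JC69: p = (3/4)(1 − e^(−4d/3)) = 0.75 × (1 − e^(-1.054667)) = 0.75 × (1 − 0.348308) = 0.488769.
Expected differing sites = pL ≈ 0.488769 × 1664 = 813.311616 ≈ 813.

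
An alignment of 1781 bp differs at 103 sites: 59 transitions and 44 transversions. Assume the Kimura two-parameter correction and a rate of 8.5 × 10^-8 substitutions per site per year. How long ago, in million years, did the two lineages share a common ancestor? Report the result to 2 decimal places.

P = 59/1781 ≈ 0.033127 and Q = 44/1781 ≈ 0.024705.
Under the Kimura two-parameter model, d = −½ ln(1 − 2P − Q) − ¼ ln(1 − 2Q).
1 − 2P − Q = 0.909041, giving −½ ln(0.909041) = 0.047683.
1 − 2Q = 0.95059, giving −¼ ln(0.95059) = 0.012668.
d = 0.047683 + 0.012668 = 0.060351.
Under a molecular clock d = 2μt, so t = d/(2μ) = 0.060351 / (2 × 8.5 × 10^-8) = 0.36 million years.

0.36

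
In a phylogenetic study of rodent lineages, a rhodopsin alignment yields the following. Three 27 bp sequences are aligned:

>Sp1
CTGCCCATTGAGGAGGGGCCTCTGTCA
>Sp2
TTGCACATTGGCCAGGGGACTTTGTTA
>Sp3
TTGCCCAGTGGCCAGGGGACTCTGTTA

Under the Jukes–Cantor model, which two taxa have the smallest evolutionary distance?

Sp1–Sp2: 8/27 differ, p = 0.296, d = 0.377.
Sp1–Sp3: 7/27 differ, p = 0.259, d = 0.318.
Sp2–Sp3: 3/27 differ, p = 0.111, d = 0.120.
The smallest distance is between Sp2 and Sp3.

Sp2 and Sp3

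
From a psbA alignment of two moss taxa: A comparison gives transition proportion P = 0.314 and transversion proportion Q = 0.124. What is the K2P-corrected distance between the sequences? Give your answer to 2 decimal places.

Under the Kimura two-parameter model, d = −½ ln(1 − 2P − Q) − ¼ ln(1 − 2Q).
1 − 2P − Q = 0.248, giving −½ ln(0.248) = 0.697163.
1 − 2Q = 0.752, giving −¼ ln(0.752) = 0.071255.
d = 0.697163 + 0.071255 = 0.768418.

0.77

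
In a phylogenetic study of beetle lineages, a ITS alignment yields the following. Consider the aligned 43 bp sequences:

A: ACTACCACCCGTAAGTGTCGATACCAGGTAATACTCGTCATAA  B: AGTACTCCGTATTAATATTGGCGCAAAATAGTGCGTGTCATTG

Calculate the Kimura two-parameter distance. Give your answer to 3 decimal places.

Of 43 sites, 15 differences are transitions and 7 are transversions, so P = 15/43 ≈ 0.348837 and Q = 7/43 ≈ 0.162791.
Under the Kimura two-parameter model, d = −½ ln(1 − 2P − Q) − ¼ ln(1 − 2Q).
1 − 2P − Q = 0.139535, giving −½ ln(0.139535) = 0.984720.
1 − 2Q = 0.674418, giving −¼ ln(0.674418) = 0.098476.
d = 0.984720 + 0.098476 = 1.083196.

1.083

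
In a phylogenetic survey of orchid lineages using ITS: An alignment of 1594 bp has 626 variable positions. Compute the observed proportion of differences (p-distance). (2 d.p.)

0.39

p = 626/1594 = 0.392722… ≈ 0.39 (to 2 d.p.).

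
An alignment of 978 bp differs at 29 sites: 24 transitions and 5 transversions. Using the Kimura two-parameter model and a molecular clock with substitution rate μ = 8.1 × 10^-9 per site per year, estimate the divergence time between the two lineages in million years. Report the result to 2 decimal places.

1.88

P = 24/978 ≈ 0.02454 and Q = 5/978 ≈ 0.005112.
Under the Kimura two-parameter model, d = −½ ln(1 − 2P − Q) − ¼ ln(1 − 2Q).
1 − 2P − Q = 0.945808, giving −½ ln(0.945808) = 0.027858.
1 − 2Q = 0.989776, giving −¼ ln(0.989776) = 0.002569.
d = 0.027858 + 0.002569 = 0.030427.
Under a molecular clock d = 2μt, so t = d/(2μ) = 0.030427 / (2 × 8.1 × 10^-9) = 1.88 million years.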